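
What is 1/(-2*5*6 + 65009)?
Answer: 1/64949 ≈ 1.5397e-5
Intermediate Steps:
1/(-2*5*6 + 65009) = 1/(-10*6 + 65009) = 1/(-60 + 65009) = 1/64949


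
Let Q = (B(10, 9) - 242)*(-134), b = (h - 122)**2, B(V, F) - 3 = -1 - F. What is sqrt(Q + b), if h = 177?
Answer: sqrt(36391) ≈ 190.76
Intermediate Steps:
B(V, F) = 2 - F (B(V, F) = 3 + (-1 - F) = 2 - F)
b = 3025 (b = (177 - 122)**2 = 55**2 = 3025)
Q = 33366 (Q = ((2 - 1*9) - 242)*(-134) = ((2 - 9) - 242)*(-134) = (-7 - 242)*(-134) = -249*(-134) = 33366)
sqrt(Q + b) = sqrt(33366 + 3025) = sqrt(36391)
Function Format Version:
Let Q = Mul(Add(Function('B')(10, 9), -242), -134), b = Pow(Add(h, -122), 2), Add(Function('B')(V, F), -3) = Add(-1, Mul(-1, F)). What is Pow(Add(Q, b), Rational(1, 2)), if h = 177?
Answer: Pow(36391, Rational(1, 2)) ≈ 190.76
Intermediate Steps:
Function('B')(V, F) = Add(2, Mul(-1, F)) (Function('B')(V, F) = Add(3, Add(-1, Mul(-1, F))) = Add(2, Mul(-1, F)))
b = 3025 (b = Pow(Add(177, -122), 2) = Pow(55, 2) = 3025)
Q = 33366 (Q = Mul(Add(Add(2, Mul(-1, 9)), -242), -134) = Mul(Add(Add(2, -9), -242), -134) = Mul(Add(-7, -242), -134) = Mul(-249, -134) = 33366)
Pow(Add(Q, b), Rational(1, 2)) = Pow(Add(33366, 3025), Rational(1, 2)) = Pow(36391, Rational(1, 2))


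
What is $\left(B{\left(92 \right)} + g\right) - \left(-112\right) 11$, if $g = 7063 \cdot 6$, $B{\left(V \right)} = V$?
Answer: $43702$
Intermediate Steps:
$g = 42378$
$\left(B{\left(92 \right)} + g\right) - \left(-112\right) 11 = \left(92 + 42378\right) - \left(-112\right) 11 = 42470 - -1232 = 42470 + 1232 = 43702$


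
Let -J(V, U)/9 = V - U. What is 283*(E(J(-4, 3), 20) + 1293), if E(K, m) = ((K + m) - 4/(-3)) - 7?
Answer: 1163413/3 ≈ 3.8780e+5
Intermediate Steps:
J(V, U) = -9*V + 9*U (J(V, U) = -9*(V - U) = -9*V + 9*U)
E(K, m) = -17/3 + K + m (E(K, m) = ((K + m) - 4*(-⅓)) - 7 = ((K + m) + 4/3) - 7 = (4/3 + K + m) - 7 = -17/3 + K + m)
283*(E(J(-4, 3), 20) + 1293) = 283*((-17/3 + (-9*(-4) + 9*3) + 20) + 1293) = 283*((-17/3 + (36 + 27) + 20) + 1293) = 283*((-17/3 + 63 + 20) + 1293) = 283*(232/3 + 1293) = 283*(4111/3) = 1163413/3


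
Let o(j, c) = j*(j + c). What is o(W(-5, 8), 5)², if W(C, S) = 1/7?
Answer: 1296/2401 ≈ 0.53977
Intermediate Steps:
W(C, S) = ⅐
o(j, c) = j*(c + j)
o(W(-5, 8), 5)² = ((5 + ⅐)/7)² = ((⅐)*(36/7))² = (36/49)² = 1296/2401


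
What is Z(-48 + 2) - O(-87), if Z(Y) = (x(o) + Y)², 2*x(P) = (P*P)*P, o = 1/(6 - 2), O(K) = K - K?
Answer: 34656769/16384 ≈ 2115.3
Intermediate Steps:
O(K) = 0
o = ¼ (o = 1/4 = ¼ ≈ 0.25000)
x(P) = P³/2 (x(P) = ((P*P)*P)/2 = (P²*P)/2 = P³/2)
Z(Y) = (1/128 + Y)² (Z(Y) = ((¼)³/2 + Y)² = ((½)*(1/64) + Y)² = (1/128 + Y)²)
Z(-48 + 2) - O(-87) = (1 + 128*(-48 + 2))²/16384 - 1*0 = (1 + 128*(-46))²/16384 + 0 = (1 - 5888)²/16384 + 0 = (1/16384)*(-5887)² + 0 = (1/16384)*34656769 + 0 = 34656769/16384 + 0 = 34656769/16384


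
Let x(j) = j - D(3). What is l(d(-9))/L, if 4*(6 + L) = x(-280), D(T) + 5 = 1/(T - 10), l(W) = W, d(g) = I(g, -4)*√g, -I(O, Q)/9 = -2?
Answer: -378*I/523 ≈ -0.72275*I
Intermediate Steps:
I(O, Q) = 18 (I(O, Q) = -9*(-2) = 18)
d(g) = 18*√g
D(T) = -5 + 1/(-10 + T) (D(T) = -5 + 1/(T - 10) = -5 + 1/(-10 + T))
x(j) = 36/7 + j (x(j) = j - (51 - 5*3)/(-10 + 3) = j - (51 - 15)/(-7) = j - (-1)*36/7 = j - 1*(-36/7) = j + 36/7 = 36/7 + j)
L = -523/7 (L = -6 + (36/7 - 280)/4 = -6 + (¼)*(-1924/7) = -6 - 481/7 = -523/7 ≈ -74.714)
l(d(-9))/L = (18*√(-9))/(-523/7) = (18*(3*I))*(-7/523) = (54*I)*(-7/523) = -378*I/523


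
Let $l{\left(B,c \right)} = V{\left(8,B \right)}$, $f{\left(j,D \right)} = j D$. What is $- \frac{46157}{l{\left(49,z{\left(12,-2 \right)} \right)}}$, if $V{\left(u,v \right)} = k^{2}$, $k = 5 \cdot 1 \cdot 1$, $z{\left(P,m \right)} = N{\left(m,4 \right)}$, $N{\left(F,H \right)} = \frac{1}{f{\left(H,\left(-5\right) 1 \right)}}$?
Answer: $- \frac{46157}{25} \approx -1846.3$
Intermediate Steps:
$f{\left(j,D \right)} = D j$
$N{\left(F,H \right)} = - \frac{1}{5 H}$ ($N{\left(F,H \right)} = \frac{1}{\left(-5\right) 1 H} = \frac{1}{\left(-5\right) H} = - \frac{1}{5 H}$)
$z{\left(P,m \right)} = - \frac{1}{20}$ ($z{\left(P,m \right)} = - \frac{1}{5 \cdot 4} = \left(- \frac{1}{5}\right) \frac{1}{4} = - \frac{1}{20}$)
$k = 5$ ($k = 5 \cdot 1 = 5$)
$V{\left(u,v \right)} = 25$ ($V{\left(u,v \right)} = 5^{2} = 25$)
$l{\left(B,c \right)} = 25$
$- \frac{46157}{l{\left(49,z{\left(12,-2 \right)} \right)}} = - \frac{46157}{25}$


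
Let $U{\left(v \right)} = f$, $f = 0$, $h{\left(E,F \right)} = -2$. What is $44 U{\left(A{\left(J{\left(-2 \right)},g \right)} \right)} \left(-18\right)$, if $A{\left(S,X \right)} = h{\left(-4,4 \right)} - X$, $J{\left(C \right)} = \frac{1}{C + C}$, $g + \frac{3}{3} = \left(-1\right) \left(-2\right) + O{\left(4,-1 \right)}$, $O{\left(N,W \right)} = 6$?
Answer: $0$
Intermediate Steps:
$g = 7$ ($g = -1 + \left(\left(-1\right) \left(-2\right) + 6\right) = -1 + \left(2 + 6\right) = -1 + 8 = 7$)
$J{\left(C \right)} = \frac{1}{2 C}$
$A{\left(S,X \right)} = -2 - X$
$U{\left(v \right)} = 0$
$44 U{\left(A{\left(J{\left(-2 \right)},g \right)} \right)} \left(-18\right) = 44 \cdot 0 \left(-18\right) = 0 \left(-18\right) = 0$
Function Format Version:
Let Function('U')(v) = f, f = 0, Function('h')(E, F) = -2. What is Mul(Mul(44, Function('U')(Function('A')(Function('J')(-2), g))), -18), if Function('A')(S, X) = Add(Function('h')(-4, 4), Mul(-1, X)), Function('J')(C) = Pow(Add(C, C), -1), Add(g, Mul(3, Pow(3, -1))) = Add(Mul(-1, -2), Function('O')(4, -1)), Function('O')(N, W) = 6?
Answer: 0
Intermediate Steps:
g = 7 (g = Add(-1, Add(Mul(-1, -2), 6)) = Add(-1, Add(2, 6)) = Add(-1, 8) = 7)
Function('J')(C) = Mul(Rational(1, 2), Pow(C, -1)) (Function('J')(C) = Pow(Mul(2, C), -1) = Mul(Rational(1, 2), Pow(C, -1)))
Function('A')(S, X) = Add(-2, Mul(-1, X))
Function('U')(v) = 0
Mul(Mul(44, Function('U')(Function('A')(Function('J')(-2), g))), -18) = Mul(Mul(44, 0), -18) = Mul(0, -18) = 0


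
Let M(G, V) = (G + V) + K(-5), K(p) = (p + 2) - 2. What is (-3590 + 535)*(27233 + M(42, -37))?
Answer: -83196815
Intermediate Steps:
K(p) = p (K(p) = (2 + p) - 2 = p)
M(G, V) = -5 + G + V (M(G, V) = (G + V) - 5 = -5 + G + V)
(-3590 + 535)*(27233 + M(42, -37)) = (-3590 + 535)*(27233 + (-5 + 42 - 37)) = -3055*(27233 + 0) = -3055*27233 = -83196815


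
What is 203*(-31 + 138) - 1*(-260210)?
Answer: 281931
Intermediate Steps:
203*(-31 + 138) - 1*(-260210) = 203*107 + 260210 = 21721 + 260210 = 281931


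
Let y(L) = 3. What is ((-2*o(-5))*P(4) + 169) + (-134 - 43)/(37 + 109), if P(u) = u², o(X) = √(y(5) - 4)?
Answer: 24497/146 - 32*I ≈ 167.79 - 32.0*I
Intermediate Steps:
o(X) = I (o(X) = √(3 - 4) = √(-1) = I)
((-2*o(-5))*P(4) + 169) + (-134 - 43)/(37 + 109) = (-2*I*4² + 169) + (-134 - 43)/(37 + 109) = (-2*I*16 + 169) - 177/146 = (-32*I + 169) - 177*1/146 = (169 - 32*I) - 177/146 = 24497/146 - 32*I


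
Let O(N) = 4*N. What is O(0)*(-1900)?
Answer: 0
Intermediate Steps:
O(0)*(-1900) = (4*0)*(-1900) = 0*(-1900) = 0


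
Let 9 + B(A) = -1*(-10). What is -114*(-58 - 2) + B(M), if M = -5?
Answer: 6841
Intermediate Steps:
B(A) = 1 (B(A) = -9 - 1*(-10) = -9 + 10 = 1)
-114*(-58 - 2) + B(M) = -114*(-58 - 2) + 1 = -114*(-60) + 1 = 6840 + 1 = 6841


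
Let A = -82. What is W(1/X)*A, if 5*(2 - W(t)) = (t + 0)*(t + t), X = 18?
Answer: -66379/405 ≈ -163.90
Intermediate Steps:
W(t) = 2 - 2*t²/5 (W(t) = 2 - (t + 0)*(t + t)/5 = 2 - t*2*t/5 = 2 - 2*t²/5)
W(1/X)*A = (2 - 2*(1/18)²/5)*(-82) = (2 - ⅖*1/324)*(-82) = (2 - 1/810)*(-82) = (1619/810)*(-82) = -66379/405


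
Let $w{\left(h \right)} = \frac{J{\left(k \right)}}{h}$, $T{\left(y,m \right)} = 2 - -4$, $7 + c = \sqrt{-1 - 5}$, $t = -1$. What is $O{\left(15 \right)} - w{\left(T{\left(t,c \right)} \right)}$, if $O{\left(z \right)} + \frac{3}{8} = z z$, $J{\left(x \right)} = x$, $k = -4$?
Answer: $\frac{5407}{24} \approx 225.29$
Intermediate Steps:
$O{\left(z \right)} = - \frac{3}{8} + z^{2}$ ($O{\left(z \right)} = - \frac{3}{8} + z z = - \frac{3}{8} + z^{2}$)
$c = -7 + i \sqrt{6}$ ($c = -7 + \sqrt{-1 - 5} = -7 + \sqrt{-6} = -7 + i \sqrt{6} \approx -7.0 + 2.4495 i$)
$T{\left(y,m \right)} = 6$ ($T{\left(y,m \right)} = 2 + 4 = 6$)
$w{\left(h \right)} = - \frac{4}{h}$
$O{\left(15 \right)} - w{\left(T{\left(t,c \right)} \right)} = \left(- \frac{3}{8} + 15^{2}\right) - - \frac{4}{6} = \left(- \frac{3}{8} + 225\right) - \left(-4\right) \frac{1}{6} = \frac{1797}{8} - - \frac{2}{3} = \frac{1797}{8} + \frac{2}{3} = \frac{5407}{24}$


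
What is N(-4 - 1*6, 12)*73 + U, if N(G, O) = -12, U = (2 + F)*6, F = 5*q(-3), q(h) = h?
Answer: -954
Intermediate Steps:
F = -15 (F = 5*(-3) = -15)
U = -78 (U = (2 - 15)*6 = -13*6 = -78)
N(-4 - 1*6, 12)*73 + U = -12*73 - 78 = -876 - 78 = -954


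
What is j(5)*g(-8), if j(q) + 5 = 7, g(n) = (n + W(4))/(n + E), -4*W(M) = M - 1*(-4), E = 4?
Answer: 5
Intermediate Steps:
W(M) = -1 - M/4 (W(M) = -(M - 1*(-4))/4 = -(M + 4)/4 = -(4 + M)/4 = -1 - M/4)
g(n) = (-2 + n)/(4 + n) (g(n) = (n + (-1 - ¼*4))/(n + 4) = (n + (-1 - 1))/(4 + n) = (n - 2)/(4 + n) = (-2 + n)/(4 + n))
j(q) = 2 (j(q) = -5 + 7 = 2)
j(5)*g(-8) = 2*((-2 - 8)/(4 - 8)) = 2*(-10/(-4)) = 2*(-¼*(-10)) = 2*(5/2) = 5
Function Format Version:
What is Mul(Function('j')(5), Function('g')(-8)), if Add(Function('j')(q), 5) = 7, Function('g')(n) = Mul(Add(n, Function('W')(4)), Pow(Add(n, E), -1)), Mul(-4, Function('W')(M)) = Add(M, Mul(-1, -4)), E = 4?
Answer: 5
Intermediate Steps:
Function('W')(M) = Add(-1, Mul(Rational(-1, 4), M)) (Function('W')(M) = Mul(Rational(-1, 4), Add(M, Mul(-1, -4))) = Mul(Rational(-1, 4), Add(M, 4)) = Mul(Rational(-1, 4), Add(4, M)) = Add(-1, Mul(Rational(-1, 4), M)))
Function('g')(n) = Mul(Pow(Add(4, n), -1), Add(-2, n)) (Function('g')(n) = Mul(Add(n, Add(-1, Mul(Rational(-1, 4), 4))), Pow(Add(n, 4), -1)) = Mul(Add(n, Add(-1, -1)), Pow(Add(4, n), -1)) = Mul(Add(n, -2), Pow(Add(4, n), -1)) = Mul(Add(-2, n), Pow(Add(4, n), -1)) = Mul(Pow(Add(4, n), -1), Add(-2, n)))
Function('j')(q) = 2 (Function('j')(q) = Add(-5, 7) = 2)
Mul(Function('j')(5), Function('g')(-8)) = Mul(2, Mul(Pow(Add(4, -8), -1), Add(-2, -8))) = Mul(2, Mul(Pow(-4, -1), -10)) = Mul(2, Mul(Rational(-1, 4), -10)) = Mul(2, Rational(5, 2)) = 5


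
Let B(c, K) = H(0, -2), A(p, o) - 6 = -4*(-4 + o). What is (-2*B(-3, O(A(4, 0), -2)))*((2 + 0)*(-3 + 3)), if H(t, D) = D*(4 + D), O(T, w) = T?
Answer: 0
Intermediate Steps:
A(p, o) = 22 - 4*o (A(p, o) = 6 - 4*(-4 + o) = 6 + (16 - 4*o) = 22 - 4*o)
B(c, K) = -4 (B(c, K) = -2*(4 - 2) = -2*2 = -4)
(-2*B(-3, O(A(4, 0), -2)))*((2 + 0)*(-3 + 3)) = (-2*(-4))*((2 + 0)*(-3 + 3)) = 8*(2*0) = 8*0 = 0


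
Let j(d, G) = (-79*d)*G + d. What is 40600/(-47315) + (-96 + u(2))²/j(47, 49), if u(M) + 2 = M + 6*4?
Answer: -84777944/95623615 ≈ -0.88658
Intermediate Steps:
u(M) = 22 + M (u(M) = -2 + (M + 6*4) = -2 + (M + 24) = -2 + (24 + M) = 22 + M)
j(d, G) = d - 79*G*d (j(d, G) = -79*G*d + d = d - 79*G*d)
40600/(-47315) + (-96 + u(2))²/j(47, 49) = 40600/(-47315) + (-96 + (22 + 2))²/((47*(1 - 79*49))) = 40600*(-1/47315) + (-96 + 24)²/((47*(1 - 3871))) = -8120/9463 + (-72)²/((47*(-3870))) = -8120/9463 + 5184/(-181890) = -8120/9463 + 5184*(-1/181890) = -8120/9463 - 288/10105 = -84777944/95623615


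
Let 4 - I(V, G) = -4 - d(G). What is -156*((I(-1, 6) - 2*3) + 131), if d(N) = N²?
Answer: -26364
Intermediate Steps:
I(V, G) = 8 + G² (I(V, G) = 4 - (-4 - G²) = 4 + (4 + G²) = 8 + G²)
-156*((I(-1, 6) - 2*3) + 131) = -156*(((8 + 6²) - 2*3) + 131) = -156*(((8 + 36) - 6) + 131) = -156*((44 - 6) + 131) = -156*(38 + 131) = -156*169 = -26364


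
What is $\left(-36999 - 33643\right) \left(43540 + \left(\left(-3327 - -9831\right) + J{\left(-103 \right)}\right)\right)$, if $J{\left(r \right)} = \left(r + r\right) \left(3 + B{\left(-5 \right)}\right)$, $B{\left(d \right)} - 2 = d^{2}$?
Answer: $-3098640688$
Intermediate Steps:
$B{\left(d \right)} = 2 + d^{2}$
$J{\left(r \right)} = 60 r$ ($J{\left(r \right)} = \left(r + r\right) \left(3 + \left(2 + \left(-5\right)^{2}\right)\right) = 2 r \left(3 + \left(2 + 25\right)\right) = 2 r \left(3 + 27\right) = 2 r 30 = 60 r$)
$\left(-36999 - 33643\right) \left(43540 + \left(\left(-3327 - -9831\right) + J{\left(-103 \right)}\right)\right) = \left(-36999 - 33643\right) \left(43540 + \left(\left(-3327 - -9831\right) + 60 \left(-103\right)\right)\right) = - 70642 \left(43540 + \left(\left(-3327 + 9831\right) - 6180\right)\right) = - 70642 \left(43540 + \left(6504 - 6180\right)\right) = - 70642 \left(43540 + 324\right) = \left(-70642\right) 43864 = -3098640688$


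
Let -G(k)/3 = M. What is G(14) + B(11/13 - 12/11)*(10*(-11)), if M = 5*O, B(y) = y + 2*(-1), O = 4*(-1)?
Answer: 3990/13 ≈ 306.92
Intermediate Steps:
O = -4
B(y) = -2 + y (B(y) = y - 2 = -2 + y)
M = -20 (M = 5*(-4) = -20)
G(k) = 60 (G(k) = -3*(-20) = 60)
G(14) + B(11/13 - 12/11)*(10*(-11)) = 60 + (-2 + (11/13 - 12/11))*(10*(-11)) = 60 + (-2 + (11*(1/13) - 12*1/11))*(-110) = 60 + (-2 + (11/13 - 12/11))*(-110) = 60 + (-2 - 35/143)*(-110) = 60 - 321/143*(-110) = 60 + 3210/13 = 3990/13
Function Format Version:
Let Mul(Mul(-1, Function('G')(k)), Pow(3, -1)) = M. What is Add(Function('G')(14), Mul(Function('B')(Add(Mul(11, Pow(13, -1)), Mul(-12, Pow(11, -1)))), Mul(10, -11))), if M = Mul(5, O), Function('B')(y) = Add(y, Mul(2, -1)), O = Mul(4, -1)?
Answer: Rational(3990, 13) ≈ 306.92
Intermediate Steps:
O = -4
Function('B')(y) = Add(-2, y) (Function('B')(y) = Add(y, -2) = Add(-2, y))
M = -20 (M = Mul(5, -4) = -20)
Function('G')(k) = 60 (Function('G')(k) = Mul(-3, -20) = 60)
Add(Function('G')(14), Mul(Function('B')(Add(Mul(11, Pow(13, -1)), Mul(-12, Pow(11, -1)))), Mul(10, -11))) = Add(60, Mul(Add(-2, Add(Mul(11, Pow(13, -1)), Mul(-12, Pow(11, -1)))), Mul(10, -11))) = Add(60, Mul(Add(-2, Add(Mul(11, Rational(1, 13)), Mul(-12, Rational(1, 11)))), -110)) = Add(60, Mul(Add(-2, Add(Rational(11, 13), Rational(-12, 11))), -110)) = Add(60, Mul(Add(-2, Rational(-35, 143)), -110)) = Add(60, Mul(Rational(-321, 143), -110)) = Add(60, Rational(3210, 13)) = Rational(3990, 13)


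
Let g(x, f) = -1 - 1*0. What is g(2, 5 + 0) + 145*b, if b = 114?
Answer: 16529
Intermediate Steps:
g(x, f) = -1 (g(x, f) = -1 + 0 = -1)
g(2, 5 + 0) + 145*b = -1 + 145*114 = -1 + 16530 = 16529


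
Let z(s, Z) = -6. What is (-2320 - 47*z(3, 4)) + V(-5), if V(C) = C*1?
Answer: -2043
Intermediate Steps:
V(C) = C
(-2320 - 47*z(3, 4)) + V(-5) = (-2320 - 47*(-6)) - 5 = (-2320 + 282) - 5 = -2038 - 5 = -2043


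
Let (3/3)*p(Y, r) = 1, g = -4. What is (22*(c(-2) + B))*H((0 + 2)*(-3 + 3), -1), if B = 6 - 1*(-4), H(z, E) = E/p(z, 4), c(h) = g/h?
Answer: -264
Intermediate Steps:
p(Y, r) = 1
c(h) = -4/h
H(z, E) = E (H(z, E) = E/1 = E*1 = E)
B = 10 (B = 6 + 4 = 10)
(22*(c(-2) + B))*H((0 + 2)*(-3 + 3), -1) = (22*(-4/(-2) + 10))*(-1) = (22*(-4*(-1/2) + 10))*(-1) = (22*(2 + 10))*(-1) = (22*12)*(-1) = 264*(-1) = -264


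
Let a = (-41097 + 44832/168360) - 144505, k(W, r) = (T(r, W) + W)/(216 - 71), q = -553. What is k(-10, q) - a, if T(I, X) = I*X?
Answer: 37765633258/203435 ≈ 1.8564e+5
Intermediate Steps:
k(W, r) = W/145 + W*r/145 (k(W, r) = (r*W + W)/(216 - 71) = (W*r + W)/145 = (W + W*r)*(1/145) = W/145 + W*r/145)
a = -1301996162/7015 (a = (-41097 + 44832*(1/168360)) - 144505 = (-41097 + 1868/7015) - 144505 = -288293587/7015 - 144505 = -1301996162/7015 ≈ -1.8560e+5)
k(-10, q) - a = (1/145)*(-10)*(1 - 553) - 1*(-1301996162/7015) = (1/145)*(-10)*(-552) + 1301996162/7015 = 1104/29 + 1301996162/7015 = 37765633258/203435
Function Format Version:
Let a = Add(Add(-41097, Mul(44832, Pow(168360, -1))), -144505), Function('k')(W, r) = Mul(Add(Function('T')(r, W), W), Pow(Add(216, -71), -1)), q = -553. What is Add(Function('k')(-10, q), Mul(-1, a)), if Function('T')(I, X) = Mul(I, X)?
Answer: Rational(37765633258, 203435) ≈ 1.8564e+5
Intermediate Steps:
Function('k')(W, r) = Add(Mul(Rational(1, 145), W), Mul(Rational(1, 145), W, r)) (Function('k')(W, r) = Mul(Add(Mul(r, W), W), Pow(Add(216, -71), -1)) = Mul(Add(Mul(W, r), W), Pow(145, -1)) = Mul(Add(W, Mul(W, r)), Rational(1, 145)) = Add(Mul(Rational(1, 145), W), Mul(Rational(1, 145), W, r)))
a = Rational(-1301996162, 7015) (a = Add(Add(-41097, Mul(44832, Rational(1, 168360))), -144505) = Add(Add(-41097, Rational(1868, 7015)), -144505) = Add(Rational(-288293587, 7015), -144505) = Rational(-1301996162, 7015) ≈ -1.8560e+5)
Add(Function('k')(-10, q), Mul(-1, a)) = Add(Mul(Rational(1, 145), -10, Add(1, -553)), Mul(-1, Rational(-1301996162, 7015))) = Add(Mul(Rational(1, 145), -10, -552), Rational(1301996162, 7015)) = Add(Rational(1104, 29), Rational(1301996162, 7015)) = Rational(37765633258, 203435)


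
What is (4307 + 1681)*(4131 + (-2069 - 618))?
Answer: 8646672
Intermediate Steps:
(4307 + 1681)*(4131 + (-2069 - 618)) = 5988*(4131 - 2687) = 5988*1444 = 8646672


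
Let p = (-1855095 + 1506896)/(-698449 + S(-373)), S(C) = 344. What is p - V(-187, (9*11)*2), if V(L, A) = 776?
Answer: -541381281/698105 ≈ -775.50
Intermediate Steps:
p = 348199/698105 (p = (-1855095 + 1506896)/(-698449 + 344) = -348199/(-698105) = -348199*(-1/698105) = 348199/698105 ≈ 0.49878)
p - V(-187, (9*11)*2) = 348199/698105 - 1*776 = 348199/698105 - 776 = -541381281/698105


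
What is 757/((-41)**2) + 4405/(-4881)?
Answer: -3709888/8204961 ≈ -0.45215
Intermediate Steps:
757/((-41)**2) + 4405/(-4881) = 757/1681 + 4405*(-1/4881) = 757*(1/1681) - 4405/4881 = 757/1681 - 4405/4881 = -3709888/8204961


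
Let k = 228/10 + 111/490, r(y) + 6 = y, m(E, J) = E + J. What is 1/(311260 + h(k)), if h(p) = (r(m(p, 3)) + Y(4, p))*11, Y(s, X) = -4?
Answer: 490/152603783 ≈ 3.2109e-6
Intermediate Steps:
r(y) = -6 + y
k = 11283/490 (k = 228*(⅒) + 111*(1/490) = 114/5 + 111/490 = 11283/490 ≈ 23.027)
h(p) = -77 + 11*p (h(p) = ((-6 + (p + 3)) - 4)*11 = ((-6 + (3 + p)) - 4)*11 = ((-3 + p) - 4)*11 = (-7 + p)*11 = -77 + 11*p)
1/(311260 + h(k)) = 1/(311260 + (-77 + 11*(11283/490))) = 1/(311260 + (-77 + 124113/490)) = 1/(311260 + 86383/490) = 1/(152603783/490) = 490/152603783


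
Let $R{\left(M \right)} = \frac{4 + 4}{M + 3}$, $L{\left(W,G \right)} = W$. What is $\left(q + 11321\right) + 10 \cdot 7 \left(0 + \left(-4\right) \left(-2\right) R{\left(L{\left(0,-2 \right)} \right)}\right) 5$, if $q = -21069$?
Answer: $- \frac{6844}{3} \approx -2281.3$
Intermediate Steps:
$R{\left(M \right)} = \frac{8}{3 + M}$
$\left(q + 11321\right) + 10 \cdot 7 \left(0 + \left(-4\right) \left(-2\right) R{\left(L{\left(0,-2 \right)} \right)}\right) 5 = \left(-21069 + 11321\right) + 10 \cdot 7 \left(0 + \left(-4\right) \left(-2\right) \frac{8}{3 + 0}\right) 5 = -9748 + 70 \left(0 + 8 \cdot \frac{8}{3}\right) 5 = -9748 + 70 \left(0 + \frac{64}{3}\right) 5 = -9748 + 70 \cdot \frac{64}{3} \cdot 5 = -9748 + 70 \cdot \frac{320}{3} = -9748 + \frac{22400}{3} = - \frac{6844}{3}$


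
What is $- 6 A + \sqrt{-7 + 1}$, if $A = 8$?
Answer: $-48 + i \sqrt{6} \approx -48.0 + 2.4495 i$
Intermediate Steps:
$- 6 A + \sqrt{-7 + 1} = \left(-6\right) 8 + \sqrt{-7 + 1} = -48 + \sqrt{-6} = -48 + i \sqrt{6}$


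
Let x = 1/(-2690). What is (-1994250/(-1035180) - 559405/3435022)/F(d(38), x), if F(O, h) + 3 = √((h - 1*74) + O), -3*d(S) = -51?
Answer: -140579573854700/1753644496213701 - 52260064630*I*√412460390/5260933488641103 ≈ -0.080164 - 0.20174*I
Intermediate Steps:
x = -1/2690 ≈ -0.00037175
d(S) = 17 (d(S) = -⅓*(-51) = 17)
F(O, h) = -3 + √(-74 + O + h) (F(O, h) = -3 + √((h - 1*74) + O) = -3 + √((h - 74) + O) = -3 + √((-74 + h) + O) = -3 + √(-74 + O + h))
(-1994250/(-1035180) - 559405/3435022)/F(d(38), x) = (-1994250/(-1035180) - 559405/3435022)/(-3 + √(-74 + 17 - 1/2690)) = (-1994250*(-1/1035180) - 559405*1/3435022)/(-3 + √(-153331/2690)) = (66475/34506 - 559405/3435022)/(-3 + I*√412460390/2690) = 52260064630/(29632217283*(-3 + I*√412460390/2690))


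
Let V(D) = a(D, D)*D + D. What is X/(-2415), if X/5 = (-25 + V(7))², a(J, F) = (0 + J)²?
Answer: -105625/483 ≈ -218.69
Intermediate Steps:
a(J, F) = J²
V(D) = D + D³ (V(D) = D²*D + D = D³ + D = D + D³)
X = 528125 (X = 5*(-25 + (7 + 7³))² = 5*(-25 + (7 + 343))² = 5*(-25 + 350)² = 5*325² = 5*105625 = 528125)
X/(-2415) = 528125/(-2415) = 528125*(-1/2415) = -105625/483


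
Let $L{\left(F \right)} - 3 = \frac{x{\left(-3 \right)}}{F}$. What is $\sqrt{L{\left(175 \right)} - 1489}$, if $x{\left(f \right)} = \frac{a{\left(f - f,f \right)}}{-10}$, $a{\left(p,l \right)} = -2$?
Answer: $\frac{i \sqrt{45508715}}{175} \approx 38.549 i$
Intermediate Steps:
$x{\left(f \right)} = \frac{1}{5}$ ($x{\left(f \right)} = - \frac{2}{-10} = \left(-2\right) \left(- \frac{1}{10}\right) = \frac{1}{5}$)
$L{\left(F \right)} = 3 + \frac{1}{5 F}$
$\sqrt{L{\left(175 \right)} - 1489} = \sqrt{\left(3 + \frac{1}{5 \cdot 175}\right) - 1489} = \sqrt{\left(3 + \frac{1}{5} \cdot \frac{1}{175}\right) - 1489} = \sqrt{\left(3 + \frac{1}{875}\right) - 1489} = \sqrt{\frac{2626}{875} - 1489} = \sqrt{- \frac{1300249}{875}} = \frac{i \sqrt{45508715}}{175}$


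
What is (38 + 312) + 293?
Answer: 643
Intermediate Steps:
(38 + 312) + 293 = 350 + 293 = 643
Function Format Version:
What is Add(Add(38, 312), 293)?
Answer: 643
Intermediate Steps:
Add(Add(38, 312), 293) = Add(350, 293) = 643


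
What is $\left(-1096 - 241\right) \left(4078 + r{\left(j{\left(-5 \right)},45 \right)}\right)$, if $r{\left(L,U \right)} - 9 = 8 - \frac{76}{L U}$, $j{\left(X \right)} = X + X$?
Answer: $- \frac{1231929181}{225} \approx -5.4752 \cdot 10^{6}$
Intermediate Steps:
$j{\left(X \right)} = 2 X$
$r{\left(L,U \right)} = 17 - \frac{76}{L U}$ ($r{\left(L,U \right)} = 9 + \left(8 - \frac{76}{L U}\right) = 17 - \frac{76}{L U}$)
$\left(-1096 - 241\right) \left(4078 + r{\left(j{\left(-5 \right)},45 \right)}\right) = \left(-1096 - 241\right) \left(4078 + \left(17 - \frac{76}{2 \left(-5\right) 45}\right)\right) = - 1337 \left(4078 + \left(17 - 76 \frac{1}{-10} \cdot \frac{1}{45}\right)\right) = - 1337 \left(4078 + \left(17 - \left(- \frac{38}{5}\right) \frac{1}{45}\right)\right) = - 1337 \left(4078 + \left(17 + \frac{38}{225}\right)\right) = - 1337 \left(4078 + \frac{3863}{225}\right) = \left(-1337\right) \frac{921413}{225} = - \frac{1231929181}{225}$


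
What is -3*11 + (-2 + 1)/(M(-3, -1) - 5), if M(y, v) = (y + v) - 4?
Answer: -428/13 ≈ -32.923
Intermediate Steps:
M(y, v) = -4 + v + y (M(y, v) = (v + y) - 4 = -4 + v + y)
-3*11 + (-2 + 1)/(M(-3, -1) - 5) = -3*11 + (-2 + 1)/((-4 - 1 - 3) - 5) = -33 - 1/(-8 - 5) = -33 - 1/(-13) = -33 - 1*(-1/13) = -33 + 1/13 = -428/13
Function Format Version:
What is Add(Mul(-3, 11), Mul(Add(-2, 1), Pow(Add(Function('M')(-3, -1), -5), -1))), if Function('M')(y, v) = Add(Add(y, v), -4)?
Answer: Rational(-428, 13) ≈ -32.923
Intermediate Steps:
Function('M')(y, v) = Add(-4, v, y) (Function('M')(y, v) = Add(Add(v, y), -4) = Add(-4, v, y))
Add(Mul(-3, 11), Mul(Add(-2, 1), Pow(Add(Function('M')(-3, -1), -5), -1))) = Add(Mul(-3, 11), Mul(Add(-2, 1), Pow(Add(Add(-4, -1, -3), -5), -1))) = Add(-33, Mul(-1, Pow(Add(-8, -5), -1))) = Add(-33, Mul(-1, Pow(-13, -1))) = Add(-33, Mul(-1, Rational(-1, 13))) = Add(-33, Rational(1, 13)) = Rational(-428, 13)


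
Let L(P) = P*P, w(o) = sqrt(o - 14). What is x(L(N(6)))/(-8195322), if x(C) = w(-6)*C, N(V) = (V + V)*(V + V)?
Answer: -6912*I*sqrt(5)/1365887 ≈ -0.011316*I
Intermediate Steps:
N(V) = 4*V**2 (N(V) = (2*V)*(2*V) = 4*V**2)
w(o) = sqrt(-14 + o)
L(P) = P**2
x(C) = 2*I*C*sqrt(5) (x(C) = sqrt(-14 - 6)*C = sqrt(-20)*C = (2*I*sqrt(5))*C = 2*I*C*sqrt(5))
x(L(N(6)))/(-8195322) = (2*I*(4*6**2)**2*sqrt(5))/(-8195322) = (2*I*(4*36)**2*sqrt(5))*(-1/8195322) = (2*I*144**2*sqrt(5))*(-1/8195322) = (2*I*20736*sqrt(5))*(-1/8195322) = (41472*I*sqrt(5))*(-1/8195322) = -6912*I*sqrt(5)/1365887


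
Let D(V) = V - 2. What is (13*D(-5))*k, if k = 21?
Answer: -1911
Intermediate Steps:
D(V) = -2 + V
(13*D(-5))*k = (13*(-2 - 5))*21 = (13*(-7))*21 = -91*21 = -1911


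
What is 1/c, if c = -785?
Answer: -1/785 ≈ -0.0012739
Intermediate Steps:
1/c = 1/(-785) = -1/785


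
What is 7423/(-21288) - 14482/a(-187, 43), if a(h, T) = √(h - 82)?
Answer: -7423/21288 + 14482*I*√269/269 ≈ -0.34869 + 882.98*I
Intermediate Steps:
a(h, T) = √(-82 + h)
7423/(-21288) - 14482/a(-187, 43) = 7423/(-21288) - 14482/√(-82 - 187) = 7423*(-1/21288) - 14482*(-I*√269/269) = -7423/21288 - 14482*(-I*√269/269) = -7423/21288 - (-14482)*I*√269/269 = -7423/21288 + 14482*I*√269/269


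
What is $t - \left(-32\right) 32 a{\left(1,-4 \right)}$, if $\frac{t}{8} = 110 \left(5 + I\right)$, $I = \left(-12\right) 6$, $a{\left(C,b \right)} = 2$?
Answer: $-56912$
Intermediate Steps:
$I = -72$
$t = -58960$ ($t = 8 \cdot 110 \left(5 - 72\right) = 8 \cdot 110 \left(-67\right) = 8 \left(-7370\right) = -58960$)
$t - \left(-32\right) 32 a{\left(1,-4 \right)} = -58960 - \left(-32\right) 32 \cdot 2 = -58960 - \left(-1024\right) 2 = -58960 - -2048 = -58960 + 2048 = -56912$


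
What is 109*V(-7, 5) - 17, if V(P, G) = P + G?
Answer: -235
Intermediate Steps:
V(P, G) = G + P
109*V(-7, 5) - 17 = 109*(5 - 7) - 17 = 109*(-2) - 17 = -218 - 17 = -235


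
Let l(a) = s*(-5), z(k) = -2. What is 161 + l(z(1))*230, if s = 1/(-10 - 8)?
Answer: 2024/9 ≈ 224.89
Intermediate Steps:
s = -1/18 (s = 1/(-18) = -1/18 ≈ -0.055556)
l(a) = 5/18 (l(a) = -1/18*(-5) = 5/18)
161 + l(z(1))*230 = 161 + (5/18)*230 = 161 + 575/9 = 2024/9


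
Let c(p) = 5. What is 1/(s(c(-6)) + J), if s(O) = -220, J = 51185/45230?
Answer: -9046/1979883 ≈ -0.0045690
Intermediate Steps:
J = 10237/9046 (J = 51185*(1/45230) = 10237/9046 ≈ 1.1317)
1/(s(c(-6)) + J) = 1/(-220 + 10237/9046) = 1/(-1979883/9046) = -9046/1979883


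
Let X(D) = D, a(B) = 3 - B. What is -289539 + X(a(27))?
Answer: -289563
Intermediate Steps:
-289539 + X(a(27)) = -289539 + (3 - 1*27) = -289539 + (3 - 27) = -289539 - 24 = -289563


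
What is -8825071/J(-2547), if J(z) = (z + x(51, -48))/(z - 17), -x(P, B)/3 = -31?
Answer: -11313741022/1227 ≈ -9.2207e+6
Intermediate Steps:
x(P, B) = 93 (x(P, B) = -3*(-31) = 93)
J(z) = (93 + z)/(-17 + z) (J(z) = (z + 93)/(z - 17) = (93 + z)/(-17 + z))
-8825071/J(-2547) = -8825071*(-17 - 2547)/(93 - 2547) = -8825071/(-2454/(-2564)) = -8825071/((-1/2564*(-2454))) = -8825071/1227/1282 = -8825071*1282/1227 = -11313741022/1227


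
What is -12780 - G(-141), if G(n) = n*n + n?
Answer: -32520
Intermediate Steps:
G(n) = n + n**2 (G(n) = n**2 + n = n + n**2)
-12780 - G(-141) = -12780 - (-141)*(1 - 141) = -12780 - (-141)*(-140) = -12780 - 1*19740 = -12780 - 19740 = -32520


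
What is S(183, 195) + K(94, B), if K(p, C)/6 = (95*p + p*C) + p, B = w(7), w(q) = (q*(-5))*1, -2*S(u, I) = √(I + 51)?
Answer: 34404 - √246/2 ≈ 34396.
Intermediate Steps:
S(u, I) = -√(51 + I)/2 (S(u, I) = -√(I + 51)/2 = -√(51 + I)/2)
w(q) = -5*q (w(q) = -5*q*1 = -5*q)
B = -35 (B = -5*7 = -35)
K(p, C) = 576*p + 6*C*p (K(p, C) = 6*((95*p + p*C) + p) = 6*((95*p + C*p) + p) = 6*(96*p + C*p) = 576*p + 6*C*p)
S(183, 195) + K(94, B) = -√(51 + 195)/2 + 6*94*(96 - 35) = -√246/2 + 6*94*61 = -√246/2 + 34404 = 34404 - √246/2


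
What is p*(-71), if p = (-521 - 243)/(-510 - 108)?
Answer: -27122/309 ≈ -87.773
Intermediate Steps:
p = 382/309 (p = -764/(-618) = -764*(-1/618) = 382/309 ≈ 1.2362)
p*(-71) = (382/309)*(-71) = -27122/309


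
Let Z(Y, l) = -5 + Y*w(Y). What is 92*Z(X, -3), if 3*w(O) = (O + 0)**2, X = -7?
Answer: -32936/3 ≈ -10979.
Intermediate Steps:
w(O) = O**2/3 (w(O) = (O + 0)**2/3 = O**2/3)
Z(Y, l) = -5 + Y**3/3 (Z(Y, l) = -5 + Y*(Y**2/3) = -5 + Y**3/3)
92*Z(X, -3) = 92*(-5 + (1/3)*(-7)**3) = 92*(-5 + (1/3)*(-343)) = 92*(-5 - 343/3) = 92*(-358/3) = -32936/3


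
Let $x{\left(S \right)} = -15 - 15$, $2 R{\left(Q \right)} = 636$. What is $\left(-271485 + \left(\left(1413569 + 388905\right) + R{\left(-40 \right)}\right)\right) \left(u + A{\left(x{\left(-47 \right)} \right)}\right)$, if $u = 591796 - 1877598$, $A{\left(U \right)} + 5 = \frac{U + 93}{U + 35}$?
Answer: $- \frac{9844729826404}{5} \approx -1.9689 \cdot 10^{12}$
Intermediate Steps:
$R{\left(Q \right)} = 318$ ($R{\left(Q \right)} = \frac{1}{2} \cdot 636 = 318$)
$x{\left(S \right)} = -30$ ($x{\left(S \right)} = -15 - 15 = -30$)
$A{\left(U \right)} = -5 + \frac{93 + U}{35 + U}$ ($A{\left(U \right)} = -5 + \frac{U + 93}{U + 35} = -5 + \frac{93 + U}{35 + U}$)
$u = -1285802$ ($u = 591796 - 1877598 = -1285802$)
$\left(-271485 + \left(\left(1413569 + 388905\right) + R{\left(-40 \right)}\right)\right) \left(u + A{\left(x{\left(-47 \right)} \right)}\right) = \left(-271485 + \left(\left(1413569 + 388905\right) + 318\right)\right) \left(-1285802 + \frac{2 \left(-41 - -60\right)}{35 - 30}\right) = \left(-271485 + \left(1802474 + 318\right)\right) \left(-1285802 + \frac{2 \left(-41 + 60\right)}{5}\right) = \left(-271485 + 1802792\right) \left(-1285802 + 2 \cdot \frac{1}{5} \cdot 19\right) = 1531307 \left(-1285802 + \frac{38}{5}\right) = 1531307 \left(- \frac{6428972}{5}\right) = - \frac{9844729826404}{5}$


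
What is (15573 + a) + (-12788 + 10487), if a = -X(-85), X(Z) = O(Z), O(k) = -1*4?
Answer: 13276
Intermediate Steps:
O(k) = -4
X(Z) = -4
a = 4 (a = -1*(-4) = 4)
(15573 + a) + (-12788 + 10487) = (15573 + 4) + (-12788 + 10487) = 15577 - 2301 = 13276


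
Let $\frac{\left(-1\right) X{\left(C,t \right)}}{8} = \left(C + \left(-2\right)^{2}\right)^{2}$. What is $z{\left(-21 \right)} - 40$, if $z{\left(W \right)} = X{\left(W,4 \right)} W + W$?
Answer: $48491$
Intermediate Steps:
$X{\left(C,t \right)} = - 8 \left(4 + C\right)^{2}$ ($X{\left(C,t \right)} = - 8 \left(C + \left(-2\right)^{2}\right)^{2} = - 8 \left(C + 4\right)^{2} = - 8 \left(4 + C\right)^{2}$)
$z{\left(W \right)} = W - 8 W \left(4 + W\right)^{2}$ ($z{\left(W \right)} = - 8 \left(4 + W\right)^{2} W + W = - 8 W \left(4 + W\right)^{2} + W = W - 8 W \left(4 + W\right)^{2}$)
$z{\left(-21 \right)} - 40 = \left(-21 - - 168 \left(4 - 21\right)^{2}\right) - 40 = \left(-21 - - 168 \left(-17\right)^{2}\right) - 40 = \left(-21 - \left(-168\right) 289\right) - 40 = \left(-21 + 48552\right) - 40 = 48531 - 40 = 48491$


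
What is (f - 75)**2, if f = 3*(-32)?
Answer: 29241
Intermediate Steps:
f = -96
(f - 75)**2 = (-96 - 75)**2 = (-171)**2 = 29241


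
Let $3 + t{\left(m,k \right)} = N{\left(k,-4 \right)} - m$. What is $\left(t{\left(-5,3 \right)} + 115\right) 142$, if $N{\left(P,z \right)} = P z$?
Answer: $14910$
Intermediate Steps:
$t{\left(m,k \right)} = -3 - m - 4 k$ ($t{\left(m,k \right)} = -3 + \left(k \left(-4\right) - m\right) = -3 - \left(m + 4 k\right) = -3 - m - 4 k$)
$\left(t{\left(-5,3 \right)} + 115\right) 142 = \left(\left(-3 - -5 - 12\right) + 115\right) 142 = \left(\left(-3 + 5 - 12\right) + 115\right) 142 = \left(-10 + 115\right) 142 = 105 \cdot 142 = 14910$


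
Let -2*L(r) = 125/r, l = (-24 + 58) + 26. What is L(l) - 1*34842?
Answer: -836233/24 ≈ -34843.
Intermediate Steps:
l = 60 (l = 34 + 26 = 60)
L(r) = -125/(2*r)
L(l) - 1*34842 = -125/2/60 - 1*34842 = -125/2*1/60 - 34842 = -25/24 - 34842 = -836233/24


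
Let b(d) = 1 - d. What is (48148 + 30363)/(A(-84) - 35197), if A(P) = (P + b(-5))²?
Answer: -78511/29113 ≈ -2.6968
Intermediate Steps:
A(P) = (6 + P)² (A(P) = (P + (1 - 1*(-5)))² = (P + (1 + 5))² = (P + 6)² = (6 + P)²)
(48148 + 30363)/(A(-84) - 35197) = (48148 + 30363)/((6 - 84)² - 35197) = 78511/((-78)² - 35197) = 78511/(6084 - 35197) = 78511/(-29113) = 78511*(-1/29113) = -78511/29113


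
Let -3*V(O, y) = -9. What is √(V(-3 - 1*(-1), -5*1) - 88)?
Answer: I*√85 ≈ 9.2195*I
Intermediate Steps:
V(O, y) = 3 (V(O, y) = -⅓*(-9) = 3)
√(V(-3 - 1*(-1), -5*1) - 88) = √(3 - 88) = √(-85) = I*√85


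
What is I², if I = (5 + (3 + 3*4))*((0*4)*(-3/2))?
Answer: 0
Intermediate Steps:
I = 0 (I = (5 + (3 + 12))*(0*(-3*½)) = (5 + 15)*(0*(-3/2)) = 20*0 = 0)
I² = 0² = 0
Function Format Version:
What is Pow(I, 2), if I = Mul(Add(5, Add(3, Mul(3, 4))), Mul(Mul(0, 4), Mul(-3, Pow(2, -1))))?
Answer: 0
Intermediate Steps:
I = 0 (I = Mul(Add(5, Add(3, 12)), Mul(0, Mul(-3, Rational(1, 2)))) = Mul(Add(5, 15), Mul(0, Rational(-3, 2))) = Mul(20, 0) = 0)
Pow(I, 2) = Pow(0, 2) = 0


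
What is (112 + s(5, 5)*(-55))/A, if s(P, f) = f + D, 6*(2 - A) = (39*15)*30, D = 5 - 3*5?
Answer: -387/2923 ≈ -0.13240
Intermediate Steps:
D = -10 (D = 5 - 15 = -10)
A = -2923 (A = 2 - 39*15*30/6 = 2 - 195*30/2 = 2 - 1/6*17550 = 2 - 2925 = -2923)
s(P, f) = -10 + f (s(P, f) = f - 10 = -10 + f)
(112 + s(5, 5)*(-55))/A = (112 + (-10 + 5)*(-55))/(-2923) = (112 - 5*(-55))*(-1/2923) = (112 + 275)*(-1/2923) = 387*(-1/2923) = -387/2923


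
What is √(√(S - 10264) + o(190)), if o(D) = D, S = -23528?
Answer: √(190 + 32*I*√33) ≈ 15.073 + 6.098*I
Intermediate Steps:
√(√(S - 10264) + o(190)) = √(√(-23528 - 10264) + 190) = √(√(-33792) + 190) = √(32*I*√33 + 190) = √(190 + 32*I*√33)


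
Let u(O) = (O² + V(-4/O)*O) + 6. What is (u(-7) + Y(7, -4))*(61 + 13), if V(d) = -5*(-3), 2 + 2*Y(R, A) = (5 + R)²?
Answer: 1554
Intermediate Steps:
Y(R, A) = -1 + (5 + R)²/2
V(d) = 15
u(O) = 6 + O² + 15*O (u(O) = (O² + 15*O) + 6 = 6 + O² + 15*O)
(u(-7) + Y(7, -4))*(61 + 13) = ((6 + (-7)² + 15*(-7)) + (-1 + (5 + 7)²/2))*(61 + 13) = ((6 + 49 - 105) + (-1 + (½)*12²))*74 = (-50 + (-1 + (½)*144))*74 = (-50 + (-1 + 72))*74 = (-50 + 71)*74 = 21*74 = 1554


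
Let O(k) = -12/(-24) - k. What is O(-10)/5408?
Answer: 21/10816 ≈ 0.0019416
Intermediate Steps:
O(k) = ½ - k (O(k) = -12*(-1/24) - k = ½ - k)
O(-10)/5408 = (½ - 1*(-10))/5408 = (½ + 10)*(1/5408) = (21/2)*(1/5408) = 21/10816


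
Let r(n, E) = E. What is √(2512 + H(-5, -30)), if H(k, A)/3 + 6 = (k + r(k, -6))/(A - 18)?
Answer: 3*√4435/4 ≈ 49.947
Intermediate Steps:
H(k, A) = -18 + 3*(-6 + k)/(-18 + A) (H(k, A) = -18 + 3*((k - 6)/(A - 18)) = -18 + 3*((-6 + k)/(-18 + A)) = -18 + 3*(-6 + k)/(-18 + A))
√(2512 + H(-5, -30)) = √(2512 + 3*(102 - 5 - 6*(-30))/(-18 - 30)) = √(2512 + 3*(102 - 5 + 180)/(-48)) = √(2512 + 3*(-1/48)*277) = √(2512 - 277/16) = √(39915/16) = 3*√4435/4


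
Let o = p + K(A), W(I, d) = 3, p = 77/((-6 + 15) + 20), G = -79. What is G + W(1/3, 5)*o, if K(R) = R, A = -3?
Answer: -2321/29 ≈ -80.034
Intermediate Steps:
p = 77/29 (p = 77/(9 + 20) = 77/29 ≈ 2.6552)
o = -10/29 (o = 77/29 - 3 = -10/29 ≈ -0.34483)
G + W(1/3, 5)*o = -79 + 3*(-10/29) = -79 - 30/29 = -2321/29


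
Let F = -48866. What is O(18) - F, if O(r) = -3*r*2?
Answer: 48758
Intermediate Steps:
O(r) = -6*r
O(18) - F = -6*18 - 1*(-48866) = -108 + 48866 = 48758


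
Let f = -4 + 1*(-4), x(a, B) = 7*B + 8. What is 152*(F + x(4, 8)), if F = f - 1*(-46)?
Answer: 15504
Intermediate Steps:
x(a, B) = 8 + 7*B
f = -8 (f = -4 - 4 = -8)
F = 38 (F = -8 - 1*(-46) = -8 + 46 = 38)
152*(F + x(4, 8)) = 152*(38 + (8 + 7*8)) = 152*(38 + (8 + 56)) = 152*(38 + 64) = 152*102 = 15504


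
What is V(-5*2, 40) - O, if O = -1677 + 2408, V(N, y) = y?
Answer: -691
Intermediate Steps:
O = 731
V(-5*2, 40) - O = 40 - 1*731 = 40 - 731 = -691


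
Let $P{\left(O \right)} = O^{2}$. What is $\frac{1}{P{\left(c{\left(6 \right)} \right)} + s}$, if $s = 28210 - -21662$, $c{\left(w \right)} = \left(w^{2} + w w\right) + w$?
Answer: $\frac{1}{55956} \approx 1.7871 \cdot 10^{-5}$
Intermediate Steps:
$c{\left(w \right)} = w + 2 w^{2}$ ($c{\left(w \right)} = \left(w^{2} + w^{2}\right) + w = 2 w^{2} + w = w + 2 w^{2}$)
$s = 49872$ ($s = 28210 + 21662 = 49872$)
$\frac{1}{P{\left(c{\left(6 \right)} \right)} + s} = \frac{1}{\left(6 \left(1 + 2 \cdot 6\right)\right)^{2} + 49872} = \frac{1}{\left(6 \left(1 + 12\right)\right)^{2} + 49872} = \frac{1}{\left(6 \cdot 13\right)^{2} + 49872} = \frac{1}{78^{2} + 49872} = \frac{1}{6084 + 49872} = \frac{1}{55956}$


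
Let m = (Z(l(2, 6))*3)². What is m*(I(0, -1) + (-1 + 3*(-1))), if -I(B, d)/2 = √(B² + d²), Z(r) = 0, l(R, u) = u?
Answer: 0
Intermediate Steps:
I(B, d) = -2*√(B² + d²)
m = 0 (m = (0*3)² = 0² = 0)
m*(I(0, -1) + (-1 + 3*(-1))) = 0*(-2*√(0² + (-1)²) + (-1 + 3*(-1))) = 0*(-2*√(0 + 1) + (-1 - 3)) = 0*(-2*√1 - 4) = 0*(-2*1 - 4) = 0*(-2 - 4) = 0*(-6) = 0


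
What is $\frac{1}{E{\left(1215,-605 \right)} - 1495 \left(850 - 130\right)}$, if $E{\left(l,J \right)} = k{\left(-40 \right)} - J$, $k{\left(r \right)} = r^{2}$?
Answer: $- \frac{1}{1074195} \approx -9.3093 \cdot 10^{-7}$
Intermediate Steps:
$E{\left(l,J \right)} = 1600 - J$ ($E{\left(l,J \right)} = \left(-40\right)^{2} - J = 1600 - J$)
$\frac{1}{E{\left(1215,-605 \right)} - 1495 \left(850 - 130\right)} = \frac{1}{\left(1600 - -605\right) - 1495 \left(850 - 130\right)} = \frac{1}{\left(1600 + 605\right) - 1495 \left(850 - 130\right)} = \frac{1}{2205 - 1076400} = \frac{1}{-1074195} = - \frac{1}{1074195}$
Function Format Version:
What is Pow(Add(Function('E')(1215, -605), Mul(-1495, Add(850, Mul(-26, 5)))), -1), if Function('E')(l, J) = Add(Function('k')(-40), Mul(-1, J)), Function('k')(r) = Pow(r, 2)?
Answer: Rational(-1, 1074195) ≈ -9.3093e-7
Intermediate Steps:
Function('E')(l, J) = Add(1600, Mul(-1, J)) (Function('E')(l, J) = Add(Pow(-40, 2), Mul(-1, J)) = Add(1600, Mul(-1, J)))
Pow(Add(Function('E')(1215, -605), Mul(-1495, Add(850, Mul(-26, 5)))), -1) = Pow(Add(Add(1600, Mul(-1, -605)), Mul(-1495, Add(850, Mul(-26, 5)))), -1) = Pow(Add(Add(1600, 605), Mul(-1495, Add(850, -130))), -1) = Pow(Add(2205, Mul(-1495, 720)), -1) = Pow(Add(2205, -1076400), -1) = Pow(-1074195, -1) = Rational(-1, 1074195)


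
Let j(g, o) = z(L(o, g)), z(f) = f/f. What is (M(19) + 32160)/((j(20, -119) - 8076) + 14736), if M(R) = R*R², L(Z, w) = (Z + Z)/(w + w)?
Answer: 39019/6661 ≈ 5.8578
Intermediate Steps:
L(Z, w) = Z/w (L(Z, w) = (2*Z)/((2*w)) = (2*Z)*(1/(2*w)) = Z/w)
z(f) = 1
j(g, o) = 1
M(R) = R³
(M(19) + 32160)/((j(20, -119) - 8076) + 14736) = (19³ + 32160)/((1 - 8076) + 14736) = (6859 + 32160)/(-8075 + 14736) = 39019/6661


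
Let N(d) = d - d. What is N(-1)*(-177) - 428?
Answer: -428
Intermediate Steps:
N(d) = 0
N(-1)*(-177) - 428 = 0*(-177) - 428 = 0 - 428 = -428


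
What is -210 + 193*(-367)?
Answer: -71041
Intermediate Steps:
-210 + 193*(-367) = -210 - 70831 = -71041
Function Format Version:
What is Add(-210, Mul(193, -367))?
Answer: -71041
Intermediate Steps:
Add(-210, Mul(193, -367)) = Add(-210, -70831) = -71041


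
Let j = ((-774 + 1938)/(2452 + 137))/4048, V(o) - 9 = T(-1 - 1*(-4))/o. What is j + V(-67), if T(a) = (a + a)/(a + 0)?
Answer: 524893455/58514852 ≈ 8.9703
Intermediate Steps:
T(a) = 2 (T(a) = (2*a)/a = 2)
V(o) = 9 + 2/o
j = 97/873356 (j = (1164/2589)*(1/4048) = (1164*(1/2589))*(1/4048) = (388/863)*(1/4048) = 97/873356 ≈ 0.00011107)
j + V(-67) = 97/873356 + (9 + 2/(-67)) = 97/873356 + (9 + 2*(-1/67)) = 97/873356 + (9 - 2/67) = 97/873356 + 601/67 = 524893455/58514852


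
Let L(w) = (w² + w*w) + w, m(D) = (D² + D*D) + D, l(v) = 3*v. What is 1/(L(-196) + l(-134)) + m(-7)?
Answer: 6937295/76234 ≈ 91.000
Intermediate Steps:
m(D) = D + 2*D² (m(D) = (D² + D²) + D = 2*D² + D = D + 2*D²)
L(w) = w + 2*w² (L(w) = (w² + w²) + w = 2*w² + w = w + 2*w²)
1/(L(-196) + l(-134)) + m(-7) = 1/(-196*(1 + 2*(-196)) + 3*(-134)) - 7*(1 + 2*(-7)) = 1/(-196*(1 - 392) - 402) - 7*(1 - 14) = 1/(-196*(-391) - 402) - 7*(-13) = 1/(76636 - 402) + 91 = 1/76234 + 91 = 6937295/76234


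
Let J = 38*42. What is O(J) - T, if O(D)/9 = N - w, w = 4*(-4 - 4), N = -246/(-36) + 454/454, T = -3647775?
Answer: 7296267/2 ≈ 3.6481e+6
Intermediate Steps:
N = 47/6 (N = -246*(-1/36) + 454*(1/454) = 41/6 + 1 = 47/6 ≈ 7.8333)
w = -32 (w = 4*(-8) = -32)
J = 1596
O(D) = 717/2 (O(D) = 9*(47/6 - 1*(-32)) = 9*(47/6 + 32) = 9*(239/6) = 717/2)
O(J) - T = 717/2 - 1*(-3647775) = 717/2 + 3647775 = 7296267/2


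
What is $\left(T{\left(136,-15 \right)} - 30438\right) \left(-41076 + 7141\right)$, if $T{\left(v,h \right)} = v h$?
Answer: $1102140930$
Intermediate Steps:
$T{\left(v,h \right)} = h v$
$\left(T{\left(136,-15 \right)} - 30438\right) \left(-41076 + 7141\right) = \left(\left(-15\right) 136 - 30438\right) \left(-41076 + 7141\right) = \left(-2040 - 30438\right) \left(-33935\right) = \left(-32478\right) \left(-33935\right) = 1102140930$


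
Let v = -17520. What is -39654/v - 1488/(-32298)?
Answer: 36300407/15718360 ≈ 2.3094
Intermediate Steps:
-39654/v - 1488/(-32298) = -39654/(-17520) - 1488/(-32298) = -39654*(-1/17520) - 1488*(-1/32298) = 6609/2920 + 248/5383 = 36300407/15718360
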